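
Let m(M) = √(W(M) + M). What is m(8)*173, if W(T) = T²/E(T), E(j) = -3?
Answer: 346*I*√30/3 ≈ 631.71*I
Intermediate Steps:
W(T) = -T²/3 (W(T) = T²/(-3) = T²*(-⅓) = -T²/3)
m(M) = √(M - M²/3) (m(M) = √(-M²/3 + M) = √(M - M²/3))
m(8)*173 = (√3*√(8*(3 - 1*8))/3)*173 = (√3*√(8*(3 - 8))/3)*173 = (√3*√(8*(-5))/3)*173 = (√3*√(-40)/3)*173 = (√3*(2*I*√10)/3)*173 = (2*I*√30/3)*173 = 346*I*√30/3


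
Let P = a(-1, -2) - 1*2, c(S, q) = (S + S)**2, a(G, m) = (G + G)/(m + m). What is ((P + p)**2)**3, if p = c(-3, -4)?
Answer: 107918163081/64 ≈ 1.6862e+9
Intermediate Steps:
a(G, m) = G/m (a(G, m) = (2*G)/((2*m)) = (2*G)*(1/(2*m)) = G/m)
c(S, q) = 4*S**2 (c(S, q) = (2*S)**2 = 4*S**2)
P = -3/2 (P = -1/(-2) - 1*2 = -1*(-1/2) - 2 = 1/2 - 2 = -3/2 ≈ -1.5000)
p = 36 (p = 4*(-3)**2 = 4*9 = 36)
((P + p)**2)**3 = ((-3/2 + 36)**2)**3 = ((69/2)**2)**3 = (4761/4)**3 = 107918163081/64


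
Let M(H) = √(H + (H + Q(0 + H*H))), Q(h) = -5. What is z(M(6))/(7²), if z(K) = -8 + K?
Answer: -8/49 + √7/49 ≈ -0.10927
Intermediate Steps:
M(H) = √(-5 + 2*H) (M(H) = √(H + (H - 5)) = √(H + (-5 + H)) = √(-5 + 2*H))
z(M(6))/(7²) = (-8 + √(-5 + 2*6))/(7²) = (-8 + √(-5 + 12))/49 = (-8 + √7)*(1/49) = -8/49 + √7/49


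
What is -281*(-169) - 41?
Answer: 47448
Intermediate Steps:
-281*(-169) - 41 = 47489 - 41 = 47448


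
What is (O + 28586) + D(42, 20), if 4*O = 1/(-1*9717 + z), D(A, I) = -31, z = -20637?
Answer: 3467033879/121416 ≈ 28555.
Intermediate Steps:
O = -1/121416 (O = 1/(4*(-1*9717 - 20637)) = 1/(4*(-9717 - 20637)) = (¼)/(-30354) = (¼)*(-1/30354) = -1/121416 ≈ -8.2362e-6)
(O + 28586) + D(42, 20) = (-1/121416 + 28586) - 31 = 3470797775/121416 - 31 = 3467033879/121416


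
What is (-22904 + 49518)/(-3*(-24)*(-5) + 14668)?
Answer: 1901/1022 ≈ 1.8601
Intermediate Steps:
(-22904 + 49518)/(-3*(-24)*(-5) + 14668) = 26614/(72*(-5) + 14668) = 26614/(-360 + 14668) = 26614/14308 = 26614*(1/14308) = 1901/1022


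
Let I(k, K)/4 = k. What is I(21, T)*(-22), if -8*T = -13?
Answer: -1848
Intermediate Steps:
T = 13/8 (T = -1/8*(-13) = 13/8 ≈ 1.6250)
I(k, K) = 4*k
I(21, T)*(-22) = (4*21)*(-22) = 84*(-22) = -1848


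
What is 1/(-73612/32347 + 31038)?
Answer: 4621/143416082 ≈ 3.2221e-5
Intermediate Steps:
1/(-73612/32347 + 31038) = 1/(-73612*1/32347 + 31038) = 1/(-10516/4621 + 31038) = 1/(143416082/4621) = 4621/143416082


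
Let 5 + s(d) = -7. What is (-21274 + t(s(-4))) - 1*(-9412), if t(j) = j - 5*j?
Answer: -11814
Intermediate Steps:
s(d) = -12 (s(d) = -5 - 7 = -12)
t(j) = -4*j
(-21274 + t(s(-4))) - 1*(-9412) = (-21274 - 4*(-12)) - 1*(-9412) = (-21274 + 48) + 9412 = -21226 + 9412 = -11814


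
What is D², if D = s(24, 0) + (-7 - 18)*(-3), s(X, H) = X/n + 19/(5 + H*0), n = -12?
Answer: 147456/25 ≈ 5898.2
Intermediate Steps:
s(X, H) = 19/5 - X/12 (s(X, H) = X/(-12) + 19/(5 + H*0) = X*(-1/12) + 19/(5 + 0) = -X/12 + 19/5 = 19/5 - X/12)
D = 384/5 (D = (19/5 - 1/12*24) + (-7 - 18)*(-3) = (19/5 - 2) - 25*(-3) = 9/5 + 75 = 384/5 ≈ 76.800)
D² = (384/5)² = 147456/25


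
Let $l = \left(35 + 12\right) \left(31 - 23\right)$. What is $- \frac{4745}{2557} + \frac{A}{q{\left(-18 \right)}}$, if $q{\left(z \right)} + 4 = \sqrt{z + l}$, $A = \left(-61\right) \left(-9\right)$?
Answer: $\frac{221799}{48583} + \frac{61 \sqrt{358}}{38} \approx 34.938$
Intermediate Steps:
$l = 376$ ($l = 47 \cdot 8 = 376$)
$A = 549$
$q{\left(z \right)} = -4 + \sqrt{376 + z}$ ($q{\left(z \right)} = -4 + \sqrt{z + 376} = -4 + \sqrt{376 + z}$)
$- \frac{4745}{2557} + \frac{A}{q{\left(-18 \right)}} = - \frac{4745}{2557} + \frac{549}{-4 + \sqrt{376 - 18}} = \left(-4745\right) \frac{1}{2557} + \frac{549}{-4 + \sqrt{358}} = - \frac{4745}{2557} + \frac{549}{-4 + \sqrt{358}}$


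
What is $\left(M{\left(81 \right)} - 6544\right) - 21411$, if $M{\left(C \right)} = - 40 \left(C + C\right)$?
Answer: $-34435$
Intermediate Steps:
$M{\left(C \right)} = - 80 C$ ($M{\left(C \right)} = - 40 \cdot 2 C = - 80 C$)
$\left(M{\left(81 \right)} - 6544\right) - 21411 = \left(\left(-80\right) 81 - 6544\right) - 21411 = \left(-6480 - 6544\right) - 21411 = -13024 - 21411 = -34435$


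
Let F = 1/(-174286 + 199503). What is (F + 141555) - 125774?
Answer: 397949478/25217 ≈ 15781.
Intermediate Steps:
F = 1/25217 ≈ 3.9656e-5
(F + 141555) - 125774 = (1/25217 + 141555) - 125774 = 3569592436/25217 - 125774 = 397949478/25217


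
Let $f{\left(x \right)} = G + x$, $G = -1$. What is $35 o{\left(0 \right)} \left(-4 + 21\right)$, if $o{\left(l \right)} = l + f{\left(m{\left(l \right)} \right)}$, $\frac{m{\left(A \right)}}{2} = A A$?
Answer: $-595$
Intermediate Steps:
$m{\left(A \right)} = 2 A^{2}$ ($m{\left(A \right)} = 2 A A = 2 A^{2}$)
$f{\left(x \right)} = -1 + x$
$o{\left(l \right)} = -1 + l + 2 l^{2}$ ($o{\left(l \right)} = l + \left(-1 + 2 l^{2}\right) = -1 + l + 2 l^{2}$)
$35 o{\left(0 \right)} \left(-4 + 21\right) = 35 \left(-1 + 0 + 2 \cdot 0^{2}\right) \left(-4 + 21\right) = 35 \left(-1 + 0 + 2 \cdot 0\right) 17 = 35 \left(-1 + 0 + 0\right) 17 = 35 \left(-1\right) 17 = \left(-35\right) 17 = -595$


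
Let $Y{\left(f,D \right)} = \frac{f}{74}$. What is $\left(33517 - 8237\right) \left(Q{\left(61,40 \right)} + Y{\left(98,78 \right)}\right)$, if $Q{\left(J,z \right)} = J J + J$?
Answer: $\frac{3538770240}{37} \approx 9.5642 \cdot 10^{7}$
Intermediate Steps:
$Q{\left(J,z \right)} = J + J^{2}$ ($Q{\left(J,z \right)} = J^{2} + J = J + J^{2}$)
$Y{\left(f,D \right)} = \frac{f}{74}$ ($Y{\left(f,D \right)} = f \frac{1}{74} = \frac{f}{74}$)
$\left(33517 - 8237\right) \left(Q{\left(61,40 \right)} + Y{\left(98,78 \right)}\right) = \left(33517 - 8237\right) \left(61 \left(1 + 61\right) + \frac{1}{74} \cdot 98\right) = 25280 \left(61 \cdot 62 + \frac{49}{37}\right) = 25280 \left(3782 + \frac{49}{37}\right) = 25280 \cdot \frac{139983}{37} = \frac{3538770240}{37}$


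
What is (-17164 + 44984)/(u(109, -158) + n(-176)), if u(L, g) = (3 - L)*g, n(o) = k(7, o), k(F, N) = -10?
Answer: 13910/8369 ≈ 1.6621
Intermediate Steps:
n(o) = -10
u(L, g) = g*(3 - L)
(-17164 + 44984)/(u(109, -158) + n(-176)) = (-17164 + 44984)/(-158*(3 - 1*109) - 10) = 27820/(-158*(3 - 109) - 10) = 27820/(-158*(-106) - 10) = 27820/(16748 - 10) = 27820/16738 = 27820*(1/16738) = 13910/8369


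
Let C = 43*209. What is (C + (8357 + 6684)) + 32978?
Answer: 57006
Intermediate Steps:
C = 8987
(C + (8357 + 6684)) + 32978 = (8987 + (8357 + 6684)) + 32978 = (8987 + 15041) + 32978 = 24028 + 32978 = 57006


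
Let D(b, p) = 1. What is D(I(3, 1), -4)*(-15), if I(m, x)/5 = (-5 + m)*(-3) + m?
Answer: -15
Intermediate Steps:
I(m, x) = 75 - 10*m (I(m, x) = 5*((-5 + m)*(-3) + m) = 5*((15 - 3*m) + m) = 5*(15 - 2*m) = 75 - 10*m)
D(I(3, 1), -4)*(-15) = 1*(-15) = -15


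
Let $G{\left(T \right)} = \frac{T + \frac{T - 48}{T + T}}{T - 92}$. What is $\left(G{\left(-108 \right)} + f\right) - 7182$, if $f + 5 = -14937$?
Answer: $- \frac{79644469}{3600} \approx -22123.0$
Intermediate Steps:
$f = -14942$ ($f = -5 - 14937 = -14942$)
$G{\left(T \right)} = \frac{T + \frac{-48 + T}{2 T}}{-92 + T}$
$\left(G{\left(-108 \right)} + f\right) - 7182 = \left(\frac{-24 + \left(-108\right)^{2} + \frac{1}{2} \left(-108\right)}{\left(-108\right) \left(-92 - 108\right)} - 14942\right) - 7182 = \left(- \frac{-24 + 11664 - 54}{108 \left(-200\right)} - 14942\right) - 7182 = \left(\left(- \frac{1}{108}\right) \left(- \frac{1}{200}\right) 11586 - 14942\right) - 7182 = \left(\frac{1931}{3600} - 14942\right) - 7182 = - \frac{53789269}{3600} - 7182 = - \frac{79644469}{3600}$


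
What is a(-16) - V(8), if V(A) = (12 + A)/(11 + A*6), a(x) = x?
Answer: -964/59 ≈ -16.339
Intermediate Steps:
V(A) = (12 + A)/(11 + 6*A)
a(-16) - V(8) = -16 - (12 + 8)/(11 + 6*8) = -16 - 20/(11 + 48) = -16 - 20/59 = -964/59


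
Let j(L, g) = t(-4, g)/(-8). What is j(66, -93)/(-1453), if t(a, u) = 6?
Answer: 3/5812 ≈ 0.00051617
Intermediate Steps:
j(L, g) = -3/4 (j(L, g) = 6/(-8) = 6*(-1/8) = -3/4)
j(66, -93)/(-1453) = -3/4/(-1453) = -3/4*(-1/1453) = 3/5812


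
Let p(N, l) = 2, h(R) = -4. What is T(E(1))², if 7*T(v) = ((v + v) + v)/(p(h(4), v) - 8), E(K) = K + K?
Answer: 1/49 ≈ 0.020408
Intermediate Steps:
E(K) = 2*K
T(v) = -v/14 (T(v) = (((v + v) + v)/(2 - 8))/7 = ((2*v + v)/(-6))/7 = ((3*v)*(-⅙))/7 = (-v/2)/7 = -v/14)
T(E(1))² = (-1/7)² = (-1/14*2)² = (-⅐)² = 1/49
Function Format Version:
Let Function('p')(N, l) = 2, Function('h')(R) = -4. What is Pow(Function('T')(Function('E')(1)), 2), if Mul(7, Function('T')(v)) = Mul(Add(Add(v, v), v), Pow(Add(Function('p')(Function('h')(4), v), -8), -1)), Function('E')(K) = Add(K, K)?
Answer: Rational(1, 49) ≈ 0.020408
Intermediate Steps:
Function('E')(K) = Mul(2, K)
Function('T')(v) = Mul(Rational(-1, 14), v) (Function('T')(v) = Mul(Rational(1, 7), Mul(Add(Add(v, v), v), Pow(Add(2, -8), -1))) = Mul(Rational(1, 7), Mul(Add(Mul(2, v), v), Pow(-6, -1))) = Mul(Rational(1, 7), Mul(Mul(3, v), Rational(-1, 6))) = Mul(Rational(1, 7), Mul(Rational(-1, 2), v)) = Mul(Rational(-1, 14), v))
Pow(Function('T')(Function('E')(1)), 2) = Pow(Mul(Rational(-1, 14), Mul(2, 1)), 2) = Pow(Mul(Rational(-1, 14), 2), 2) = Pow(Rational(-1, 7), 2) = Rational(1, 49)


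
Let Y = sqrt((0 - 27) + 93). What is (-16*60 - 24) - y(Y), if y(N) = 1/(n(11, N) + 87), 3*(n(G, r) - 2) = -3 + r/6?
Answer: -37407192/38015 + 3*sqrt(66)/418165 ≈ -984.01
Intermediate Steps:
Y = sqrt(66) (Y = sqrt(-27 + 93) = sqrt(66) ≈ 8.1240)
n(G, r) = 1 + r/18 (n(G, r) = 2 + (-3 + r/6)/3 = 2 + (-1 + r/18) = 1 + r/18)
y(N) = 1/(88 + N/18) (y(N) = 1/((1 + N/18) + 87) = 1/(88 + N/18))
(-16*60 - 24) - y(Y) = (-16*60 - 24) - 18/(1584 + sqrt(66)) = (-960 - 24) - 18/(1584 + sqrt(66)) = -984 - 18/(1584 + sqrt(66))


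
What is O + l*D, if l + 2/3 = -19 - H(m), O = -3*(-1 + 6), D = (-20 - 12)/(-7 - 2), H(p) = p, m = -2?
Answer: -2101/27 ≈ -77.815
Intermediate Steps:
D = 32/9 (D = -32/(-9) = -32*(-1/9) = 32/9 ≈ 3.5556)
O = -15 (O = -3*5 = -15)
l = -53/3 (l = -2/3 + (-19 - 1*(-2)) = -2/3 + (-19 + 2) = -2/3 - 17 = -53/3 ≈ -17.667)
O + l*D = -15 - 53/3*32/9 = -15 - 1696/27 = -2101/27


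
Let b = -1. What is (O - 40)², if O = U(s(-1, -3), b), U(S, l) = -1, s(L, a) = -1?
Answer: 1681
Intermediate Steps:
O = -1
(O - 40)² = (-1 - 40)² = (-41)² = 1681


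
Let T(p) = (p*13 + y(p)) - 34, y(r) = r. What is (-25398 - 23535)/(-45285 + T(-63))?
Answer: 48933/46201 ≈ 1.0591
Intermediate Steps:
T(p) = -34 + 14*p (T(p) = (p*13 + p) - 34 = (13*p + p) - 34 = 14*p - 34 = -34 + 14*p)
(-25398 - 23535)/(-45285 + T(-63)) = (-25398 - 23535)/(-45285 + (-34 + 14*(-63))) = -48933/(-45285 + (-34 - 882)) = -48933/(-45285 - 916) = -48933/(-46201) = -48933*(-1/46201) = 48933/46201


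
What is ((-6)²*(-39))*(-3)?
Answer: 4212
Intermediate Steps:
((-6)²*(-39))*(-3) = (36*(-39))*(-3) = -1404*(-3) = 4212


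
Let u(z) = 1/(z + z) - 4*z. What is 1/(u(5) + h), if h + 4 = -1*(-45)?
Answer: 10/211 ≈ 0.047393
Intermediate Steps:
h = 41 (h = -4 - 1*(-45) = -4 + 45 = 41)
u(z) = 1/(2*z) - 4*z
1/(u(5) + h) = 1/(((1/2)/5 - 4*5) + 41) = 1/(((1/2)*(1/5) - 20) + 41) = 1/((1/10 - 20) + 41) = 1/(-199/10 + 41) = 1/(211/10) = 10/211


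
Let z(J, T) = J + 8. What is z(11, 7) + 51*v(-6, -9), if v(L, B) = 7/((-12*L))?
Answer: 575/24 ≈ 23.958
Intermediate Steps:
v(L, B) = -7/(12*L) (v(L, B) = 7*(-1/(12*L)) = -7/(12*L))
z(J, T) = 8 + J
z(11, 7) + 51*v(-6, -9) = (8 + 11) + 51*(-7/12/(-6)) = 19 + 51*(-7/12*(-⅙)) = 19 + 51*(7/72) = 19 + 119/24 = 575/24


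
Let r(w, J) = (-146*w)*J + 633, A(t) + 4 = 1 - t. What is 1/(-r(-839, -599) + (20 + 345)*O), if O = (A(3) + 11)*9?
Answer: 1/73389698 ≈ 1.3626e-8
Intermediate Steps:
A(t) = -3 - t (A(t) = -4 + (1 - t) = -3 - t)
r(w, J) = 633 - 146*J*w (r(w, J) = -146*J*w + 633 = 633 - 146*J*w)
O = 45 (O = ((-3 - 1*3) + 11)*9 = ((-3 - 3) + 11)*9 = (-6 + 11)*9 = 5*9 = 45)
1/(-r(-839, -599) + (20 + 345)*O) = 1/(-(633 - 146*(-599)*(-839)) + (20 + 345)*45) = 1/(-(633 - 73373906) + 365*45) = 1/(-1*(-73373273) + 16425) = 1/(73373273 + 16425) = 1/73389698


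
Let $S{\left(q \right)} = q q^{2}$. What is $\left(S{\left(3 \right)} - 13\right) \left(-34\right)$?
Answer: $-476$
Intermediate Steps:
$S{\left(q \right)} = q^{3}$
$\left(S{\left(3 \right)} - 13\right) \left(-34\right) = \left(3^{3} - 13\right) \left(-34\right) = \left(27 - 13\right) \left(-34\right) = 14 \left(-34\right) = -476$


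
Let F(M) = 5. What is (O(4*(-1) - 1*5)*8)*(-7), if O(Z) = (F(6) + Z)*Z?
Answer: -2016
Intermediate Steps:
O(Z) = Z*(5 + Z) (O(Z) = (5 + Z)*Z = Z*(5 + Z))
(O(4*(-1) - 1*5)*8)*(-7) = (((4*(-1) - 1*5)*(5 + (4*(-1) - 1*5)))*8)*(-7) = (((-4 - 5)*(5 + (-4 - 5)))*8)*(-7) = (-9*(5 - 9)*8)*(-7) = (-9*(-4)*8)*(-7) = (36*8)*(-7) = 288*(-7) = -2016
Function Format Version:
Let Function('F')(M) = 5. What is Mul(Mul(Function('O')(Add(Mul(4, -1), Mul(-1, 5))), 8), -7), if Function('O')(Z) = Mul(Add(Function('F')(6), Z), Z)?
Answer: -2016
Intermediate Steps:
Function('O')(Z) = Mul(Z, Add(5, Z)) (Function('O')(Z) = Mul(Add(5, Z), Z) = Mul(Z, Add(5, Z)))
Mul(Mul(Function('O')(Add(Mul(4, -1), Mul(-1, 5))), 8), -7) = Mul(Mul(Mul(Add(Mul(4, -1), Mul(-1, 5)), Add(5, Add(Mul(4, -1), Mul(-1, 5)))), 8), -7) = Mul(Mul(Mul(Add(-4, -5), Add(5, Add(-4, -5))), 8), -7) = Mul(Mul(Mul(-9, Add(5, -9)), 8), -7) = Mul(Mul(Mul(-9, -4), 8), -7) = Mul(Mul(36, 8), -7) = Mul(288, -7) = -2016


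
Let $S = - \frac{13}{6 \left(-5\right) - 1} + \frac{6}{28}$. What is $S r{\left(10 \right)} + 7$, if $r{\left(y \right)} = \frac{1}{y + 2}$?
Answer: $\frac{36731}{5208} \approx 7.0528$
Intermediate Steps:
$r{\left(y \right)} = \frac{1}{2 + y}$
$S = \frac{275}{434}$ ($S = - \frac{13}{-30 - 1} + 6 \cdot \frac{1}{28} = - \frac{13}{-31} + \frac{3}{14} = \left(-13\right) \left(- \frac{1}{31}\right) + \frac{3}{14} = \frac{13}{31} + \frac{3}{14} = \frac{275}{434} \approx 0.63364$)
$S r{\left(10 \right)} + 7 = \frac{275}{434 \left(2 + 10\right)} + 7 = \frac{275}{434 \cdot 12} + 7 = \frac{275}{434} \cdot \frac{1}{12} + 7 = \frac{275}{5208} + 7 = \frac{36731}{5208}$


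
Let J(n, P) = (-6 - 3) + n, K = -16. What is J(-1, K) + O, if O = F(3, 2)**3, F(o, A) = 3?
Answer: 17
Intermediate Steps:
J(n, P) = -9 + n
O = 27 (O = 3**3 = 27)
J(-1, K) + O = (-9 - 1) + 27 = -10 + 27 = 17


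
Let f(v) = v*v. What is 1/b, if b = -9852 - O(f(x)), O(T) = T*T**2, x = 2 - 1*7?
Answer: -1/25477 ≈ -3.9251e-5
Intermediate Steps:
x = -5 (x = 2 - 7 = -5)
f(v) = v**2
O(T) = T**3
b = -25477 (b = -9852 - ((-5)**2)**3 = -9852 - 1*25**3 = -9852 - 1*15625 = -9852 - 15625 = -25477)
1/b = 1/(-25477) = -1/25477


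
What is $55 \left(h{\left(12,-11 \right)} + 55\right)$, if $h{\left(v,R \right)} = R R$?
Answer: $9680$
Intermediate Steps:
$h{\left(v,R \right)} = R^{2}$
$55 \left(h{\left(12,-11 \right)} + 55\right) = 55 \left(\left(-11\right)^{2} + 55\right) = 55 \left(121 + 55\right) = 55 \cdot 176 = 9680$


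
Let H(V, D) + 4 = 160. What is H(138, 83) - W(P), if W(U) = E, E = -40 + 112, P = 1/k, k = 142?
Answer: 84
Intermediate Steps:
H(V, D) = 156 (H(V, D) = -4 + 160 = 156)
P = 1/142 ≈ 0.0070423
E = 72
W(U) = 72
H(138, 83) - W(P) = 156 - 1*72 = 156 - 72 = 84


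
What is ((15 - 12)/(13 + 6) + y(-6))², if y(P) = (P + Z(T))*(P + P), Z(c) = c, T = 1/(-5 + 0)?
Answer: 50168889/9025 ≈ 5558.9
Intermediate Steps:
T = -⅕ (T = 1/(-5) = -⅕ ≈ -0.20000)
y(P) = 2*P*(-⅕ + P) (y(P) = (P - ⅕)*(P + P) = (-⅕ + P)*(2*P) = 2*P*(-⅕ + P))
((15 - 12)/(13 + 6) + y(-6))² = ((15 - 12)/(13 + 6) + (⅖)*(-6)*(-1 + 5*(-6)))² = (3/19 + (⅖)*(-6)*(-1 - 30))² = (3*(1/19) + (⅖)*(-6)*(-31))² = (3/19 + 372/5)² = (7083/95)² = 50168889/9025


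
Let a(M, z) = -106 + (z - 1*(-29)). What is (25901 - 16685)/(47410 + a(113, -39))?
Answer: 4608/23647 ≈ 0.19487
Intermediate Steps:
a(M, z) = -77 + z (a(M, z) = -106 + (z + 29) = -106 + (29 + z) = -77 + z)
(25901 - 16685)/(47410 + a(113, -39)) = (25901 - 16685)/(47410 + (-77 - 39)) = 9216/(47410 - 116) = 9216/47294 = 9216*(1/47294) = 4608/23647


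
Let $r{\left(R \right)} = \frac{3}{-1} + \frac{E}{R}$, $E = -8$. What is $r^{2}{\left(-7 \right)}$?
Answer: $\frac{169}{49} \approx 3.449$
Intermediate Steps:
$r{\left(R \right)} = -3 - \frac{8}{R}$ ($r{\left(R \right)} = \frac{3}{-1} - \frac{8}{R} = 3 \left(-1\right) - \frac{8}{R} = -3 - \frac{8}{R}$)
$r^{2}{\left(-7 \right)} = \left(-3 - \frac{8}{-7}\right)^{2} = \left(-3 - - \frac{8}{7}\right)^{2} = \left(-3 + \frac{8}{7}\right)^{2} = \left(- \frac{13}{7}\right)^{2} = \frac{169}{49}$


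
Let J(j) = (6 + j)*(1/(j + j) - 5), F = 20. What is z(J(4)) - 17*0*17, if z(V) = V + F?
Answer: -115/4 ≈ -28.750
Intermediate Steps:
J(j) = (-5 + 1/(2*j))*(6 + j) (J(j) = (6 + j)*(1/(2*j) - 5) = (6 + j)*(-5 + 1/(2*j)) = (-5 + 1/(2*j))*(6 + j))
z(V) = 20 + V (z(V) = V + 20 = 20 + V)
z(J(4)) - 17*0*17 = (20 + (-59/2 - 5*4 + 3/4)) - 17*0*17 = (20 + (-59/2 - 20 + 3*(¼))) - 0*17 = (20 + (-59/2 - 20 + ¾)) - 1*0 = (20 - 195/4) + 0 = -115/4 + 0 = -115/4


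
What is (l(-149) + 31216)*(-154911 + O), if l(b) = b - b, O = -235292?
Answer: -12180576848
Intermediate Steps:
l(b) = 0
(l(-149) + 31216)*(-154911 + O) = (0 + 31216)*(-154911 - 235292) = 31216*(-390203) = -12180576848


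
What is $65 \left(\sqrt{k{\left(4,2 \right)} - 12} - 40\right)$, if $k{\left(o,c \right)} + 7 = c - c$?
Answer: $-2600 + 65 i \sqrt{19} \approx -2600.0 + 283.33 i$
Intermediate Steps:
$k{\left(o,c \right)} = -7$ ($k{\left(o,c \right)} = -7 + \left(c - c\right) = -7 + 0 = -7$)
$65 \left(\sqrt{k{\left(4,2 \right)} - 12} - 40\right) = 65 \left(\sqrt{-7 - 12} - 40\right) = 65 \left(\sqrt{-19} - 40\right) = 65 \left(i \sqrt{19} - 40\right) = 65 \left(-40 + i \sqrt{19}\right) = -2600 + 65 i \sqrt{19}$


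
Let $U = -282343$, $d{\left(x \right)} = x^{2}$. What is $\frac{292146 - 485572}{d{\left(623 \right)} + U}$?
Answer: $- \frac{96713}{52893} \approx -1.8285$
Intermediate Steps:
$\frac{292146 - 485572}{d{\left(623 \right)} + U} = \frac{292146 - 485572}{623^{2} - 282343} = - \frac{193426}{388129 - 282343} = - \frac{193426}{105786} = \left(-193426\right) \frac{1}{105786} = - \frac{96713}{52893}$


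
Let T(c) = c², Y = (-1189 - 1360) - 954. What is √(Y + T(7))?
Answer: I*√3454 ≈ 58.771*I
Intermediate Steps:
Y = -3503 (Y = -2549 - 954 = -3503)
√(Y + T(7)) = √(-3503 + 7²) = √(-3503 + 49) = √(-3454) = I*√3454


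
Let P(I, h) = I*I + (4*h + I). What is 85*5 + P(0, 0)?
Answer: 425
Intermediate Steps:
P(I, h) = I + I² + 4*h (P(I, h) = I² + (I + 4*h) = I + I² + 4*h)
85*5 + P(0, 0) = 85*5 + (0 + 0² + 4*0) = 425 + (0 + 0 + 0) = 425 + 0 = 425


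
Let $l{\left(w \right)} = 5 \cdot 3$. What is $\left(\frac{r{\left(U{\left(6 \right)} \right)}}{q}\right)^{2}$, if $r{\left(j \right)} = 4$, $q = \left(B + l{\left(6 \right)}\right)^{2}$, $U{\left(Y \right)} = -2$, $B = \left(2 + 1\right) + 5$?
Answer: $\frac{16}{279841} \approx 5.7175 \cdot 10^{-5}$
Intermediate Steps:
$l{\left(w \right)} = 15$
$B = 8$ ($B = 3 + 5 = 8$)
$q = 529$ ($q = \left(8 + 15\right)^{2} = 23^{2} = 529$)
$\left(\frac{r{\left(U{\left(6 \right)} \right)}}{q}\right)^{2} = \left(\frac{4}{529}\right)^{2} = \frac{16}{279841}$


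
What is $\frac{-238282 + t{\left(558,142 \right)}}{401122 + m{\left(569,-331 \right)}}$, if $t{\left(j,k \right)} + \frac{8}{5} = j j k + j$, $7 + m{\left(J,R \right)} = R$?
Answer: $\frac{54969953}{500980} \approx 109.72$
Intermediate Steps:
$m{\left(J,R \right)} = -7 + R$
$t{\left(j,k \right)} = - \frac{8}{5} + j + k j^{2}$ ($t{\left(j,k \right)} = - \frac{8}{5} + \left(j j k + j\right) = - \frac{8}{5} + \left(j^{2} k + j\right) = - \frac{8}{5} + \left(k j^{2} + j\right) = - \frac{8}{5} + \left(j + k j^{2}\right) = - \frac{8}{5} + j + k j^{2}$)
$\frac{-238282 + t{\left(558,142 \right)}}{401122 + m{\left(569,-331 \right)}} = \frac{-238282 + \left(- \frac{8}{5} + 558 + 142 \cdot 558^{2}\right)}{401122 - 338} = \frac{-238282 + \left(- \frac{8}{5} + 558 + 142 \cdot 311364\right)}{401122 - 338} = \frac{-238282 + \left(- \frac{8}{5} + 558 + 44213688\right)}{400784} = \left(-238282 + \frac{221071222}{5}\right) \frac{1}{400784} = \frac{219879812}{5} \cdot \frac{1}{400784} = \frac{54969953}{500980}$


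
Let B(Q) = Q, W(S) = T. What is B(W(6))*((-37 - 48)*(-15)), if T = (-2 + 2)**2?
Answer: 0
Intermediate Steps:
T = 0 (T = 0**2 = 0)
W(S) = 0
B(W(6))*((-37 - 48)*(-15)) = 0*((-37 - 48)*(-15)) = 0*(-85*(-15)) = 0*1275 = 0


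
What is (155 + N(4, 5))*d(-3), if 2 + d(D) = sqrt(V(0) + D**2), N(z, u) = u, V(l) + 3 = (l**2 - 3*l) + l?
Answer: -320 + 160*sqrt(6) ≈ 71.918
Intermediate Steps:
V(l) = -3 + l**2 - 2*l (V(l) = -3 + ((l**2 - 3*l) + l) = -3 + (l**2 - 2*l) = -3 + l**2 - 2*l)
d(D) = -2 + sqrt(-3 + D**2) (d(D) = -2 + sqrt((-3 + 0**2 - 2*0) + D**2) = -2 + sqrt((-3 + 0 + 0) + D**2) = -2 + sqrt(-3 + D**2))
(155 + N(4, 5))*d(-3) = (155 + 5)*(-2 + sqrt(-3 + (-3)**2)) = 160*(-2 + sqrt(-3 + 9)) = 160*(-2 + sqrt(6)) = -320 + 160*sqrt(6)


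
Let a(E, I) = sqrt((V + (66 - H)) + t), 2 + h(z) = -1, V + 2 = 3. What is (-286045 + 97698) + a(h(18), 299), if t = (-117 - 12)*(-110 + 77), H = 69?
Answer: -188347 + sqrt(4255) ≈ -1.8828e+5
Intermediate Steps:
V = 1 (V = -2 + 3 = 1)
h(z) = -3 (h(z) = -2 - 1 = -3)
t = 4257 (t = -129*(-33) = 4257)
a(E, I) = sqrt(4255) (a(E, I) = sqrt((1 + (66 - 1*69)) + 4257) = sqrt((1 + (66 - 69)) + 4257) = sqrt((1 - 3) + 4257) = sqrt(-2 + 4257) = sqrt(4255))
(-286045 + 97698) + a(h(18), 299) = (-286045 + 97698) + sqrt(4255) = -188347 + sqrt(4255)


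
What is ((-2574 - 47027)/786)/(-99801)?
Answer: 49601/78443586 ≈ 0.00063231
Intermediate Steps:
((-2574 - 47027)/786)/(-99801) = -49601*1/786*(-1/99801) = -49601/786*(-1/99801) = 49601/78443586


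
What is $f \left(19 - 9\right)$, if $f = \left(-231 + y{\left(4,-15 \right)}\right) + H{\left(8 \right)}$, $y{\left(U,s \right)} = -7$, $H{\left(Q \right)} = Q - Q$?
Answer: $-2380$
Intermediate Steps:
$H{\left(Q \right)} = 0$
$f = -238$ ($f = \left(-231 - 7\right) + 0 = -238 + 0 = -238$)
$f \left(19 - 9\right) = - 238 \left(19 - 9\right) = \left(-238\right) 10 = -2380$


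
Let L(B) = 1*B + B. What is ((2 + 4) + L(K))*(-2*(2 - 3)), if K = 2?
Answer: 20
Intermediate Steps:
L(B) = 2*B (L(B) = B + B = 2*B)
((2 + 4) + L(K))*(-2*(2 - 3)) = ((2 + 4) + 2*2)*(-2*(2 - 3)) = (6 + 4)*(-2*(-1)) = 10*2 = 20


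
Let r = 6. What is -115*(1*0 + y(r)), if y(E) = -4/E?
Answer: 230/3 ≈ 76.667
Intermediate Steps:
-115*(1*0 + y(r)) = -115*(1*0 - 4/6) = -115*(0 - 4*⅙) = -115*(0 - ⅔) = -115*(-⅔) = 230/3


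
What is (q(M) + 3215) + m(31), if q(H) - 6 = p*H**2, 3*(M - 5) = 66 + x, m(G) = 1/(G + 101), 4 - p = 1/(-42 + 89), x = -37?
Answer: 75878801/18612 ≈ 4076.9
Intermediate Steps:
p = 187/47 (p = 4 - 1/(-42 + 89) = 4 - 1/47 = 187/47 ≈ 3.9787)
m(G) = 1/(101 + G)
M = 44/3 (M = 5 + (66 - 37)/3 = 5 + (1/3)*29 = 5 + 29/3 = 44/3 ≈ 14.667)
q(H) = 6 + 187*H**2/47
(q(M) + 3215) + m(31) = ((6 + 187*(44/3)**2/47) + 3215) + 1/(101 + 31) = ((6 + (187/47)*(1936/9)) + 3215) + 1/132 = ((6 + 362032/423) + 3215) + 1/132 = (364570/423 + 3215) + 1/132 = 1724515/423 + 1/132 = 75878801/18612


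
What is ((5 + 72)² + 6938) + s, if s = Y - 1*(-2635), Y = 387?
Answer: 15889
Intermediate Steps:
s = 3022 (s = 387 - 1*(-2635) = 387 + 2635 = 3022)
((5 + 72)² + 6938) + s = ((5 + 72)² + 6938) + 3022 = (77² + 6938) + 3022 = (5929 + 6938) + 3022 = 12867 + 3022 = 15889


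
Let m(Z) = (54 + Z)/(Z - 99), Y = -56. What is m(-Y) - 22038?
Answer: -947744/43 ≈ -22041.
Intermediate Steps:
m(Z) = (54 + Z)/(-99 + Z)
m(-Y) - 22038 = (54 - 1*(-56))/(-99 - 1*(-56)) - 22038 = (54 + 56)/(-99 + 56) - 22038 = 110/(-43) - 22038 = -1/43*110 - 22038 = -110/43 - 22038 = -947744/43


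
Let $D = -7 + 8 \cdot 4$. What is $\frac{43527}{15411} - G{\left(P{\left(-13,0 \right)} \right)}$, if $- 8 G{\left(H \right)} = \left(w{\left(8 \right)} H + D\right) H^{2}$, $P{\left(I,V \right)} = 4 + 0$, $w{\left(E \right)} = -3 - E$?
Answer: $- \frac{16427}{467} \approx -35.176$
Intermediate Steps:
$D = 25$ ($D = -7 + 32 = 25$)
$P{\left(I,V \right)} = 4$
$G{\left(H \right)} = - \frac{H^{2} \left(25 - 11 H\right)}{8}$ ($G{\left(H \right)} = - \frac{\left(\left(-3 - 8\right) H + 25\right) H^{2}}{8} = - \frac{\left(- 11 H + 25\right) H^{2}}{8} = - \frac{\left(25 - 11 H\right) H^{2}}{8} = - \frac{H^{2} \left(25 - 11 H\right)}{8}$)
$\frac{43527}{15411} - G{\left(P{\left(-13,0 \right)} \right)} = \frac{43527}{15411} - \frac{4^{2} \left(-25 + 11 \cdot 4\right)}{8} = 43527 \cdot \frac{1}{15411} - \frac{1}{8} \cdot 16 \left(-25 + 44\right) = \frac{1319}{467} - \frac{1}{8} \cdot 16 \cdot 19 = \frac{1319}{467} - 38 = - \frac{16427}{467}$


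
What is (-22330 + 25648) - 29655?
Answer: -26337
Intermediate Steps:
(-22330 + 25648) - 29655 = 3318 - 29655 = -26337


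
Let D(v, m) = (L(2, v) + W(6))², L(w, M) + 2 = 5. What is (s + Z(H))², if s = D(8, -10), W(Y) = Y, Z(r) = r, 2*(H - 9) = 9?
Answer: 35721/4 ≈ 8930.3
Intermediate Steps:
H = 27/2 (H = 9 + (½)*9 = 9 + 9/2 = 27/2 ≈ 13.500)
L(w, M) = 3 (L(w, M) = -2 + 5 = 3)
D(v, m) = 81 (D(v, m) = (3 + 6)² = 9² = 81)
s = 81
(s + Z(H))² = (81 + 27/2)² = (189/2)² = 35721/4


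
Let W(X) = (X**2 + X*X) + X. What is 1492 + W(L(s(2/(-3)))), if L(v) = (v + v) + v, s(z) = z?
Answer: 1498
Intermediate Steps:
L(v) = 3*v (L(v) = 2*v + v = 3*v)
W(X) = X + 2*X**2 (W(X) = (X**2 + X**2) + X = 2*X**2 + X = X + 2*X**2)
1492 + W(L(s(2/(-3)))) = 1492 + (3*(2/(-3)))*(1 + 2*(3*(2/(-3)))) = 1492 + (3*(2*(-1/3)))*(1 + 2*(3*(2*(-1/3)))) = 1492 + (3*(-2/3))*(1 + 2*(3*(-2/3))) = 1492 - 2*(1 + 2*(-2)) = 1492 - 2*(1 - 4) = 1492 - 2*(-3) = 1492 + 6 = 1498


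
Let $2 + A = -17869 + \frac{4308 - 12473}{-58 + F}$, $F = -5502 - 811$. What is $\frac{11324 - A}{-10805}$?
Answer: $- \frac{1617332}{598597} \approx -2.7019$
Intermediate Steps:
$F = -6313$
$A = - \frac{4949912}{277}$ ($A = -2 - \left(17869 - \frac{4308 - 12473}{-58 - 6313}\right) = -2 - \left(17869 + \frac{8165}{-6371}\right) = -2 - \frac{4949358}{277} = - \frac{4949912}{277} \approx -17870.0$)
$\frac{11324 - A}{-10805} = \frac{11324 - - \frac{4949912}{277}}{-10805} = \left(11324 + \frac{4949912}{277}\right) \left(- \frac{1}{10805}\right) = \frac{8086660}{277} \left(- \frac{1}{10805}\right) = - \frac{1617332}{598597}$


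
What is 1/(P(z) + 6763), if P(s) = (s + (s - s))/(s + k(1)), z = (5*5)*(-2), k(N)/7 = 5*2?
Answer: 2/13521 ≈ 0.00014792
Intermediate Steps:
k(N) = 70 (k(N) = 7*(5*2) = 7*10 = 70)
z = -50 (z = 25*(-2) = -50)
P(s) = s/(70 + s) (P(s) = (s + (s - s))/(s + 70) = (s + 0)/(70 + s) = s/(70 + s))
1/(P(z) + 6763) = 1/(-50/(70 - 50) + 6763) = 1/(-50/20 + 6763) = 1/(-50*1/20 + 6763) = 1/(-5/2 + 6763) = 1/(13521/2) = 2/13521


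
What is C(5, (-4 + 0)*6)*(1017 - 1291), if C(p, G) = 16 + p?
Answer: -5754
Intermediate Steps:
C(5, (-4 + 0)*6)*(1017 - 1291) = (16 + 5)*(1017 - 1291) = 21*(-274) = -5754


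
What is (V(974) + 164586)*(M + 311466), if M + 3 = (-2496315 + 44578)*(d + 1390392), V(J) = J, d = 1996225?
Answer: -1374660224803558960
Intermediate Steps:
M = -8303094203732 (M = -3 + (-2496315 + 44578)*(1996225 + 1390392) = -3 - 2451737*3386617 = -3 - 8303094203729 = -8303094203732)
(V(974) + 164586)*(M + 311466) = (974 + 164586)*(-8303094203732 + 311466) = 165560*(-8303093892266) = -1374660224803558960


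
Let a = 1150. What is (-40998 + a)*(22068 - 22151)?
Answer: 3307384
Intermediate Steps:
(-40998 + a)*(22068 - 22151) = (-40998 + 1150)*(22068 - 22151) = -39848*(-83) = 3307384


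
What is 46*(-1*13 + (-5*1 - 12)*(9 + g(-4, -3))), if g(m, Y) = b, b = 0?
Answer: -7636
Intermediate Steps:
g(m, Y) = 0
46*(-1*13 + (-5*1 - 12)*(9 + g(-4, -3))) = 46*(-1*13 + (-5*1 - 12)*(9 + 0)) = 46*(-13 + (-5 - 12)*9) = 46*(-13 - 17*9) = 46*(-13 - 153) = 46*(-166) = -7636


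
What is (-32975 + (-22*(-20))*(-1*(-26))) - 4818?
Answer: -26353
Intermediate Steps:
(-32975 + (-22*(-20))*(-1*(-26))) - 4818 = (-32975 + 440*26) - 4818 = (-32975 + 11440) - 4818 = -21535 - 4818 = -26353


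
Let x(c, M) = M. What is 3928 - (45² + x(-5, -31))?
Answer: 1934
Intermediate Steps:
3928 - (45² + x(-5, -31)) = 3928 - (45² - 31) = 3928 - (2025 - 31) = 3928 - 1*1994 = 3928 - 1994 = 1934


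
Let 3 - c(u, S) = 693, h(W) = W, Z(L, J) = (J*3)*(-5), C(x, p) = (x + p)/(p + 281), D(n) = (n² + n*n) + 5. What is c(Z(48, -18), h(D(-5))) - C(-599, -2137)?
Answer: -80211/116 ≈ -691.47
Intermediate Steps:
D(n) = 5 + 2*n² (D(n) = (n² + n²) + 5 = 2*n² + 5 = 5 + 2*n²)
C(x, p) = (p + x)/(281 + p)
Z(L, J) = -15*J (Z(L, J) = (3*J)*(-5) = -15*J)
c(u, S) = -690 (c(u, S) = 3 - 1*693 = 3 - 693 = -690)
c(Z(48, -18), h(D(-5))) - C(-599, -2137) = -690 - (-2137 - 599)/(281 - 2137) = -690 - (-2736)/(-1856) = -690 - (-1)*(-2736)/1856 = -690 - 1*171/116 = -690 - 171/116 = -80211/116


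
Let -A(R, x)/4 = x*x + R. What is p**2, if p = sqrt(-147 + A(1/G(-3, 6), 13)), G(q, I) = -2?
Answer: -821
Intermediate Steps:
A(R, x) = -4*R - 4*x**2 (A(R, x) = -4*(x*x + R) = -4*(x**2 + R) = -4*(R + x**2) = -4*R - 4*x**2)
p = I*sqrt(821) (p = sqrt(-147 + (-4/(-2) - 4*13**2)) = sqrt(-147 + (-4*(-1/2) - 4*169)) = sqrt(-147 + (2 - 676)) = sqrt(-147 - 674) = sqrt(-821) = I*sqrt(821) ≈ 28.653*I)
p**2 = (I*sqrt(821))**2 = -821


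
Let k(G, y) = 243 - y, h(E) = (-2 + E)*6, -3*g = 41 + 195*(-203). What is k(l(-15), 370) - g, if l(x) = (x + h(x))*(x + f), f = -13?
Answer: -39925/3 ≈ -13308.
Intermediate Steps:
g = 39544/3 (g = -(41 + 195*(-203))/3 = -(41 - 39585)/3 = -⅓*(-39544) = 39544/3 ≈ 13181.)
h(E) = -12 + 6*E
l(x) = (-13 + x)*(-12 + 7*x) (l(x) = (x + (-12 + 6*x))*(x - 13) = (-12 + 7*x)*(-13 + x) = (-13 + x)*(-12 + 7*x))
k(l(-15), 370) - g = (243 - 1*370) - 1*39544/3 = (243 - 370) - 39544/3 = -127 - 39544/3 = -39925/3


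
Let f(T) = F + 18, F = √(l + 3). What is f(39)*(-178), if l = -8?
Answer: -3204 - 178*I*√5 ≈ -3204.0 - 398.02*I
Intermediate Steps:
F = I*√5 (F = √(-8 + 3) = √(-5) = I*√5 ≈ 2.2361*I)
f(T) = 18 + I*√5 (f(T) = I*√5 + 18 = 18 + I*√5)
f(39)*(-178) = (18 + I*√5)*(-178) = -3204 - 178*I*√5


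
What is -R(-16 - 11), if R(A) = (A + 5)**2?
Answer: -484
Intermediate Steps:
R(A) = (5 + A)**2
-R(-16 - 11) = -(5 + (-16 - 11))**2 = -(5 - 27)**2 = -1*(-22)**2 = -1*484 = -484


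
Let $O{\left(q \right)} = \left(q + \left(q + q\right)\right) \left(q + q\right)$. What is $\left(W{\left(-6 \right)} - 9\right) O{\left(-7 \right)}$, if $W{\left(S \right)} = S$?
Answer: $-4410$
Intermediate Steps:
$O{\left(q \right)} = 6 q^{2}$ ($O{\left(q \right)} = \left(q + 2 q\right) 2 q = 3 q 2 q = 6 q^{2}$)
$\left(W{\left(-6 \right)} - 9\right) O{\left(-7 \right)} = \left(-6 - 9\right) 6 \left(-7\right)^{2} = - 15 \cdot 6 \cdot 49 = \left(-15\right) 294 = -4410$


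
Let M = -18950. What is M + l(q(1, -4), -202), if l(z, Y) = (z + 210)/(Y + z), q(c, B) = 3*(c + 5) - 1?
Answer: -3505977/185 ≈ -18951.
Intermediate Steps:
q(c, B) = 14 + 3*c (q(c, B) = 3*(5 + c) - 1 = (15 + 3*c) - 1 = 14 + 3*c)
l(z, Y) = (210 + z)/(Y + z)
M + l(q(1, -4), -202) = -18950 + (210 + (14 + 3*1))/(-202 + (14 + 3*1)) = -18950 + (210 + (14 + 3))/(-202 + (14 + 3)) = -18950 + (210 + 17)/(-202 + 17) = -18950 + 227/(-185) = -18950 - 1/185*227 = -18950 - 227/185 = -3505977/185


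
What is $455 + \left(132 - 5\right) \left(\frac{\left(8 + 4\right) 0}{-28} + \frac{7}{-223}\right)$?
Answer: $\frac{100576}{223} \approx 451.01$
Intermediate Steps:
$455 + \left(132 - 5\right) \left(\frac{\left(8 + 4\right) 0}{-28} + \frac{7}{-223}\right) = 455 + \left(132 - 5\right) \left(12 \cdot 0 \left(- \frac{1}{28}\right) + 7 \left(- \frac{1}{223}\right)\right) = 455 + 127 \left(0 \left(- \frac{1}{28}\right) - \frac{7}{223}\right) = 455 + 127 \left(0 - \frac{7}{223}\right) = 455 + 127 \left(- \frac{7}{223}\right) = 455 - \frac{889}{223} = \frac{100576}{223}$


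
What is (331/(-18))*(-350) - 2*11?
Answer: 57727/9 ≈ 6414.1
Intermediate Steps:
(331/(-18))*(-350) - 2*11 = (331*(-1/18))*(-350) - 22 = -331/18*(-350) - 22 = 57925/9 - 22 = 57727/9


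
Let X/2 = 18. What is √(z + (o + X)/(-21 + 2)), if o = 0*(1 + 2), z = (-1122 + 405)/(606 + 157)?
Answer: I*√595696227/14497 ≈ 1.6836*I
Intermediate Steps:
z = -717/763 ≈ -0.93971
X = 36 (X = 2*18 = 36)
o = 0 (o = 0*3 = 0)
√(z + (o + X)/(-21 + 2)) = √(-717/763 + (0 + 36)/(-21 + 2)) = √(-717/763 + 36/(-19)) = √(-717/763 - 1/19*36) = √(-717/763 - 36/19) = √(-41091/14497) = I*√595696227/14497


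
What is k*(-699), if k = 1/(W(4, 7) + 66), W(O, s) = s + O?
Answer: -699/77 ≈ -9.0779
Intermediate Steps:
W(O, s) = O + s
k = 1/77 (k = 1/((4 + 7) + 66) = 1/(11 + 66) = 1/77 ≈ 0.012987)
k*(-699) = (1/77)*(-699) = -699/77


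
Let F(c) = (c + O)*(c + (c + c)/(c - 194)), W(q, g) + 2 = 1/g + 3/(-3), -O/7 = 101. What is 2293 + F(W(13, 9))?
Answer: 155120708/35883 ≈ 4323.0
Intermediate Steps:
O = -707 (O = -7*101 = -707)
W(q, g) = -3 + 1/g (W(q, g) = -2 + (1/g + 3/(-3)) = -2 + (1/g + 3*(-⅓)) = -2 + (1/g - 1) = -2 + (-1 + 1/g) = -3 + 1/g)
F(c) = (-707 + c)*(c + 2*c/(-194 + c)) (F(c) = (c - 707)*(c + (c + c)/(c - 194)) = (-707 + c)*(c + (2*c)/(-194 + c)) = (-707 + c)*(c + 2*c/(-194 + c)))
2293 + F(W(13, 9)) = 2293 + (-3 + 1/9)*(135744 + (-3 + 1/9)² - 899*(-3 + 1/9))/(-194 + (-3 + 1/9)) = 2293 + (-3 + ⅑)*(135744 + (-3 + ⅑)² - 899*(-3 + ⅑))/(-194 + (-3 + ⅑)) = 2293 - 26*(135744 + (-26/9)² - 899*(-26/9))/(9*(-194 - 26/9)) = 2293 - 26*(135744 + 676/81 + 23374/9)/(9*(-1772/9)) = 2293 - 26/9*(-9/1772)*11206306/81 = 2293 + 72840989/35883 = 155120708/35883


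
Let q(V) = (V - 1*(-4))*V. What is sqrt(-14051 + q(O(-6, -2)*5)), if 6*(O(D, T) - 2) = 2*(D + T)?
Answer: I*sqrt(126479)/3 ≈ 118.55*I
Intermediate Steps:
O(D, T) = 2 + D/3 + T/3 (O(D, T) = 2 + (2*(D + T))/6 = 2 + (2*D + 2*T)/6 = 2 + (D/3 + T/3) = 2 + D/3 + T/3)
q(V) = V*(4 + V) (q(V) = (V + 4)*V = (4 + V)*V = V*(4 + V))
sqrt(-14051 + q(O(-6, -2)*5)) = sqrt(-14051 + ((2 + (1/3)*(-6) + (1/3)*(-2))*5)*(4 + (2 + (1/3)*(-6) + (1/3)*(-2))*5)) = sqrt(-14051 + ((2 - 2 - 2/3)*5)*(4 + (2 - 2 - 2/3)*5)) = sqrt(-14051 + (-2/3*5)*(4 - 2/3*5)) = sqrt(-14051 - 10*(4 - 10/3)/3) = sqrt(-14051 - 10/3*2/3) = sqrt(-14051 - 20/9) = sqrt(-126479/9) = I*sqrt(126479)/3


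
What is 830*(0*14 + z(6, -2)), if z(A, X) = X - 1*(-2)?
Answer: 0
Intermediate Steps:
z(A, X) = 2 + X (z(A, X) = X + 2 = 2 + X)
830*(0*14 + z(6, -2)) = 830*(0*14 + (2 - 2)) = 830*(0 + 0) = 830*0 = 0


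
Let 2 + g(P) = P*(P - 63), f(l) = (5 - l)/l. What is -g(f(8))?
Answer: -1393/64 ≈ -21.766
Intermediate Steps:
f(l) = (5 - l)/l
g(P) = -2 + P*(-63 + P) (g(P) = -2 + P*(P - 63) = -2 + P*(-63 + P))
-g(f(8)) = -(-2 + ((5 - 1*8)/8)² - 63*(5 - 1*8)/8) = -(-2 + ((5 - 8)/8)² - 63*(5 - 8)/8) = -(-2 + ((⅛)*(-3))² - 63*(-3)/8) = -(-2 + (-3/8)² - 63*(-3/8)) = -(-2 + 9/64 + 189/8) = -1*1393/64 = -1393/64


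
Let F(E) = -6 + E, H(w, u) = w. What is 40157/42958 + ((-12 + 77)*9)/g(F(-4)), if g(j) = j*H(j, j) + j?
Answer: 159692/21479 ≈ 7.4348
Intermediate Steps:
g(j) = j + j² (g(j) = j*j + j = j² + j = j + j²)
40157/42958 + ((-12 + 77)*9)/g(F(-4)) = 40157/42958 + ((-12 + 77)*9)/(((-6 - 4)*(1 + (-6 - 4)))) = 40157*(1/42958) + (65*9)/((-10*(1 - 10))) = 40157/42958 + 585/((-10*(-9))) = 40157/42958 + 585/90 = 40157/42958 + 585*(1/90) = 40157/42958 + 13/2 = 159692/21479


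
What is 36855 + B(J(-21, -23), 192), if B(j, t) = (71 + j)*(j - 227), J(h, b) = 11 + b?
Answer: 22754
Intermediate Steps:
B(j, t) = (-227 + j)*(71 + j) (B(j, t) = (71 + j)*(-227 + j) = (-227 + j)*(71 + j))
36855 + B(J(-21, -23), 192) = 36855 + (-16117 + (11 - 23)² - 156*(11 - 23)) = 36855 + (-16117 + (-12)² - 156*(-12)) = 36855 + (-16117 + 144 + 1872) = 36855 - 14101 = 22754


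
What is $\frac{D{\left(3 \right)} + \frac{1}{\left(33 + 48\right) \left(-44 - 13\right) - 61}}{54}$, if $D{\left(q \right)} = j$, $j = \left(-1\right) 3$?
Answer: $- \frac{14035}{252612} \approx -0.05556$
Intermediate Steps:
$j = -3$
$D{\left(q \right)} = -3$
$\frac{D{\left(3 \right)} + \frac{1}{\left(33 + 48\right) \left(-44 - 13\right) - 61}}{54} = \frac{-3 + \frac{1}{\left(33 + 48\right) \left(-44 - 13\right) - 61}}{54} = \left(-3 + \frac{1}{81 \left(-57\right) - 61}\right) \frac{1}{54} = \left(-3 + \frac{1}{-4617 - 61}\right) \frac{1}{54} = \left(-3 + \frac{1}{-4678}\right) \frac{1}{54} = \left(-3 - \frac{1}{4678}\right) \frac{1}{54} = \left(- \frac{14035}{4678}\right) \frac{1}{54} = - \frac{14035}{252612}$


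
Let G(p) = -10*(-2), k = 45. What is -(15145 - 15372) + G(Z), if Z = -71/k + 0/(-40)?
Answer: 247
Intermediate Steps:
Z = -71/45 (Z = -71/45 + 0/(-40) = -71*1/45 + 0*(-1/40) = -71/45 + 0 = -71/45 ≈ -1.5778)
G(p) = 20
-(15145 - 15372) + G(Z) = -(15145 - 15372) + 20 = -1*(-227) + 20 = 227 + 20 = 247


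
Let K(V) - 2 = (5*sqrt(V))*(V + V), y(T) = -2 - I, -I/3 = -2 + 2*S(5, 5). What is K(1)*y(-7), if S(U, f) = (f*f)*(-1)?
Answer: -1896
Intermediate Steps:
S(U, f) = -f**2 (S(U, f) = f**2*(-1) = -f**2)
I = 156 (I = -3*(-2 + 2*(-1*5**2)) = -3*(-2 + 2*(-1*25)) = -3*(-2 + 2*(-25)) = -3*(-2 - 50) = -3*(-52) = 156)
y(T) = -158 (y(T) = -2 - 1*156 = -2 - 156 = -158)
K(V) = 2 + 10*V**(3/2) (K(V) = 2 + (5*sqrt(V))*(V + V) = 2 + (5*sqrt(V))*(2*V) = 2 + 10*V**(3/2))
K(1)*y(-7) = (2 + 10*1**(3/2))*(-158) = (2 + 10*1)*(-158) = (2 + 10)*(-158) = 12*(-158) = -1896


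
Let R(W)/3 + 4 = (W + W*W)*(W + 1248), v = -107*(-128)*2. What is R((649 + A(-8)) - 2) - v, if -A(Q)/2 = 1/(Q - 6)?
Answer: 817943373208/343 ≈ 2.3847e+9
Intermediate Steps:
A(Q) = -2/(-6 + Q) (A(Q) = -2/(Q - 6) = -2/(-6 + Q))
v = 27392 (v = 13696*2 = 27392)
R(W) = -12 + 3*(1248 + W)*(W + W²) (R(W) = -12 + 3*((W + W*W)*(W + 1248)) = -12 + 3*((W + W²)*(1248 + W)) = -12 + 3*((1248 + W)*(W + W²)) = -12 + 3*(1248 + W)*(W + W²))
R((649 + A(-8)) - 2) - v = (-12 + 3*((649 - 2/(-6 - 8)) - 2)³ + 3744*((649 - 2/(-6 - 8)) - 2) + 3747*((649 - 2/(-6 - 8)) - 2)²) - 1*27392 = (-12 + 3*((649 - 2/(-14)) - 2)³ + 3744*((649 - 2/(-14)) - 2) + 3747*((649 - 2/(-14)) - 2)²) - 27392 = (-12 + 3*((649 - 2*(-1/14)) - 2)³ + 3744*((649 - 2*(-1/14)) - 2) + 3747*((649 - 2*(-1/14)) - 2)²) - 27392 = (-12 + 3*((649 + ⅐) - 2)³ + 3744*((649 + ⅐) - 2) + 3747*((649 + ⅐) - 2)²) - 27392 = (-12 + 3*(4544/7 - 2)³ + 3744*(4544/7 - 2) + 3747*(4544/7 - 2)²) - 27392 = (-12 + 3*(4530/7)³ + 3744*(4530/7) + 3747*(4530/7)²) - 27392 = (-12 + 3*(92959677000/343) + 16960320/7 + 3747*(20520900/49)) - 27392 = (-12 + 278879031000/343 + 16960320/7 + 76891812300/49) - 27392 = 817952768664/343 - 27392 = 817943373208/343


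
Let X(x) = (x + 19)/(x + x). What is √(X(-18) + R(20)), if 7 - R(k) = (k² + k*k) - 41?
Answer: I*√27073/6 ≈ 27.423*I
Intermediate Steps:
R(k) = 48 - 2*k² (R(k) = 7 - ((k² + k*k) - 41) = 7 - ((k² + k²) - 41) = 7 - (2*k² - 41) = 7 - (-41 + 2*k²) = 7 + (41 - 2*k²) = 48 - 2*k²)
X(x) = (19 + x)/(2*x) (X(x) = (19 + x)/((2*x)) = (19 + x)*(1/(2*x)) = (19 + x)/(2*x))
√(X(-18) + R(20)) = √((½)*(19 - 18)/(-18) + (48 - 2*20²)) = √((½)*(-1/18)*1 + (48 - 2*400)) = √(-1/36 + (48 - 800)) = √(-1/36 - 752) = √(-27073/36) = I*√27073/6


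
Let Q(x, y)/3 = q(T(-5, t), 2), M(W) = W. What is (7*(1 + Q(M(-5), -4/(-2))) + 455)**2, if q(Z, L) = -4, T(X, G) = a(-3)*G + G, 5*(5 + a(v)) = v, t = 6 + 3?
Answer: 142884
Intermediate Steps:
t = 9
a(v) = -5 + v/5
T(X, G) = -23*G/5 (T(X, G) = (-5 + (1/5)*(-3))*G + G = (-5 - 3/5)*G + G = -28*G/5 + G = -23*G/5)
Q(x, y) = -12 (Q(x, y) = 3*(-4) = -12)
(7*(1 + Q(M(-5), -4/(-2))) + 455)**2 = (7*(1 - 12) + 455)**2 = (7*(-11) + 455)**2 = (-77 + 455)**2 = 378**2 = 142884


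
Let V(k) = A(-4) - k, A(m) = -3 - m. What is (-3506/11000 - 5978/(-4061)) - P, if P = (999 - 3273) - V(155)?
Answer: 47377020067/22335500 ≈ 2121.2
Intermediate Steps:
V(k) = 1 - k (V(k) = (-3 - 1*(-4)) - k = (-3 + 4) - k = 1 - k)
P = -2120 (P = (999 - 3273) - (1 - 1*155) = -2274 - (1 - 155) = -2274 - 1*(-154) = -2274 + 154 = -2120)
(-3506/11000 - 5978/(-4061)) - P = (-3506/11000 - 5978/(-4061)) - 1*(-2120) = (-3506*1/11000 - 5978*(-1/4061)) + 2120 = (-1753/5500 + 5978/4061) + 2120 = 25760067/22335500 + 2120 = 47377020067/22335500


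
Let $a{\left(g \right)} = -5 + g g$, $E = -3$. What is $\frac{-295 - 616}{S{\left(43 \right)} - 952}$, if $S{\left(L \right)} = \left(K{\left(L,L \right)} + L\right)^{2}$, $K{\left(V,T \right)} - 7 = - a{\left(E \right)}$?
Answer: $- \frac{911}{1164} \approx -0.78265$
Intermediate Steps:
$a{\left(g \right)} = -5 + g^{2}$
$K{\left(V,T \right)} = 3$ ($K{\left(V,T \right)} = 7 - \left(-5 + \left(-3\right)^{2}\right) = 7 - \left(-5 + 9\right) = 7 - 4 = 3$)
$S{\left(L \right)} = \left(3 + L\right)^{2}$
$\frac{-295 - 616}{S{\left(43 \right)} - 952} = \frac{-295 - 616}{\left(3 + 43\right)^{2} - 952} = - \frac{911}{46^{2} - 952} = - \frac{911}{2116 - 952} = - \frac{911}{1164}$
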